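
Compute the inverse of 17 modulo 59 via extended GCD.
Extended GCD: 17(7) + 59(-2) = 1. So 17^(-1) ≡ 7 (mod 59). Verify: 17 × 7 = 119 ≡ 1 (mod 59)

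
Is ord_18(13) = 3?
Powers of 13 mod 18: 13^1≡13, 13^2≡7, 13^3≡1. First k with 13^k≡1 is k=3. Yes, ord_18(13) = 3.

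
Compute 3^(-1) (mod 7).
Since 7 is prime, by Fermat 3^(-1) ≡ 3^{5} ≡ 5 (mod 7). Verify: 3 × 5 = 15 ≡ 1 (mod 7)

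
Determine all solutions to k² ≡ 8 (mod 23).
The square roots of 8 mod 23 are 13 and 10. Verify: 13² = 169 ≡ 8 (mod 23)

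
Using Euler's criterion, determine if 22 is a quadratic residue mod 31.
By Euler's criterion: 22^{15} ≡ 30 mod 31. Since this equals -1 (≡ 30), 22 is not a QR.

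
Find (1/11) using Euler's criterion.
(1/11) = 1^{5} mod 11 = 1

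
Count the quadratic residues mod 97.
Exactly half the non-zero residues mod a prime are QRs: (97-1)/2 = 48.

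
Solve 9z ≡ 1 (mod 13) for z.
Since 13 is prime, by Fermat 9^(-1) ≡ 9^{11} ≡ 3 (mod 13). Verify: 9 × 3 = 27 ≡ 1 (mod 13)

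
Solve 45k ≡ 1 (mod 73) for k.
Since 73 is prime, by Fermat 45^(-1) ≡ 45^{71} ≡ 13 (mod 73). Verify: 45 × 13 = 585 ≡ 1 (mod 73)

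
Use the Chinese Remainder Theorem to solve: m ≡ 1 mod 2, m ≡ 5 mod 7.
M = 2 × 7 = 14. M₁ = 7, y₁ ≡ 1 mod 2. M₂ = 2, y₂ ≡ 4 mod 7. m = 1×7×1 + 5×2×4 ≡ 5 mod 14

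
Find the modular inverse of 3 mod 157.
Since 157 is prime, by Fermat 3^(-1) ≡ 3^{155} ≡ 105 mod 157. Verify: 3 × 105 = 315 ≡ 1 mod 157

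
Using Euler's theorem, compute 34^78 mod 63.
By Euler: 34^{36} ≡ 1 mod 63 since gcd(34, 63) = 1. 78 = 2×36 + 6. So 34^{78} ≡ 34^{6} ≡ 1 mod 63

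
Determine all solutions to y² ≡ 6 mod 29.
The square roots of 6 mod 29 are 8 and 21. Verify: 8² = 64 ≡ 6 mod 29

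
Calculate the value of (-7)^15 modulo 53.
By repeated squaring mod 53: (-7)^{1}≡46, (-7)^{2}≡49, (-7)^{4}≡16, (-7)^{8}≡44. Then (-7)^{15} = (-7)^{8+4+2+1} ≡ 44 × 16 × 49 × 46 ≡ 49 mod 53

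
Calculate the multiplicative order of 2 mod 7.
Powers of 2 mod 7: 2^1≡2, 2^2≡4, 2^3≡1. ord_7(2) = 3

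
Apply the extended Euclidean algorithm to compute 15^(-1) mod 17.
Extended GCD: 15(8) + 17(-7) = 1. So 15^(-1) ≡ 8 (mod 17). Verify: 15 × 8 = 120 ≡ 1 (mod 17)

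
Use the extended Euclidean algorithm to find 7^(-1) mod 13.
Extended GCD: 7(2) + 13(-1) = 1. So 7^(-1) ≡ 2 mod 13. Verify: 7 × 2 = 14 ≡ 1 mod 13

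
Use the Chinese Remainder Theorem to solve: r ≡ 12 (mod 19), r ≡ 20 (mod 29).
M = 19 × 29 = 551. M₁ = 29, y₁ ≡ 2 (mod 19). M₂ = 19, y₂ ≡ 26 (mod 29). r = 12×29×2 + 20×19×26 ≡ 107 (mod 551)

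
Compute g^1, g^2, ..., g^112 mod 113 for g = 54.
54^1, 54^2, ..., 54^{112} mod 113: [54, 91, 55, 32, 33, 87, 65, 7, 39, 72, 46, 111, 5, 44, 3, 49, 47, 52, 96, 99, 35, 82, 21, 4, 103, 25, 107, 15, 19, 9, 34, 28, 43, 62, 71, 105, 20, 63, 12, 83, 75, 95, 45, 57, 27, 102, 84, 16, 73, 100, 89, 60, 76, 36, 23, 112, 59, 22, 58, 81, 80, 26, 48, 106, 74, 41, 67, 2, 108, 69, 110, 64, 66, 61, 17, 14, 78, 31, 92, 109, 10, 88, 6, 98, 94, 104, 79, 85, 70, 51, 42, 8, 93, 50, 101, 30, 38, 18, 68, 56, 86, 11, 29, 97, 40, 13, 24, 53, 37, 77, 90, 1]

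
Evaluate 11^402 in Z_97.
Using Fermat: 11^{96} ≡ 1 (mod 97). 402 ≡ 18 (mod 96). So 11^{402} ≡ 11^{18} ≡ 64 (mod 97)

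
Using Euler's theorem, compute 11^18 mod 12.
By Euler: 11^{4} ≡ 1 mod 12 since gcd(11, 12) = 1. 18 = 4×4 + 2. So 11^{18} ≡ 11^{2} ≡ 1 mod 12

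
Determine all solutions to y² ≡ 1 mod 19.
The square roots of 1 mod 19 are 1 and 18. Verify: 1² = 1 ≡ 1 mod 19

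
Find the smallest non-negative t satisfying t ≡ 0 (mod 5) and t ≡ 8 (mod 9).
M = 5 × 9 = 45. M₁ = 9, y₁ ≡ 4 (mod 5). M₂ = 5, y₂ ≡ 2 (mod 9). t = 0×9×4 + 8×5×2 ≡ 35 (mod 45)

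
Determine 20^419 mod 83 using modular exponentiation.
Using Fermat: 20^{82} ≡ 1 mod 83. 419 ≡ 9 mod 82. So 20^{419} ≡ 20^{9} ≡ 66 mod 83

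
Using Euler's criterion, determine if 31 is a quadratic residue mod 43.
By Euler's criterion: 31^{21} ≡ 1 mod 43. Since this equals 1, 31 is a QR.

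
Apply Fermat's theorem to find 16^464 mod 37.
By Fermat: 16^{36} ≡ 1 mod 37. 464 ≡ 32 mod 36. So 16^{464} ≡ 16^{32} ≡ 33 mod 37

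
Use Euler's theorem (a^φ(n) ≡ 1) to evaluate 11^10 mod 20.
By Euler: 11^{8} ≡ 1 mod 20 since gcd(11, 20) = 1. 10 = 1×8 + 2. So 11^{10} ≡ 11^{2} ≡ 1 mod 20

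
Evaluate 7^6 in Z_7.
By repeated squaring mod 7: 7^{1}≡0, 7^{2}≡0, 7^{4}≡0. Then 7^{6} = 7^{4+2} ≡ 0 × 0 ≡ 0 mod 7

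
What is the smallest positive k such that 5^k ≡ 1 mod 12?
Powers of 5 mod 12: 5^1≡5, 5^2≡1. So the order of 5 is 2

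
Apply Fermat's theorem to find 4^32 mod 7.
By Fermat: 4^{6} ≡ 1 mod 7. 32 = 5×6 + 2. So 4^{32} ≡ 4^{2} ≡ 2 mod 7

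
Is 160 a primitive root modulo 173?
160^{43} ≡ 1 (mod 173) and 43 < 172, so ord_173(160) = 43 ≠ 172 and 160 is not a primitive root.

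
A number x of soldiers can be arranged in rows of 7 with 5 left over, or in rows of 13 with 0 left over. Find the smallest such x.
M = 7 × 13 = 91. M₁ = 13, y₁ ≡ 6 (mod 7). M₂ = 7, y₂ ≡ 2 (mod 13). x = 5×13×6 + 0×7×2 ≡ 26 (mod 91)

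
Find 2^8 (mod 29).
By repeated squaring (mod 29): 2^{1}≡2, 2^{2}≡4, 2^{4}≡16, 2^{8}≡24. So 2^{8} ≡ 24 (mod 29)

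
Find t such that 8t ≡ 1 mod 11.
Since 11 is prime, by Fermat 8^(-1) ≡ 8^{9} ≡ 7 mod 11. Verify: 8 × 7 = 56 ≡ 1 mod 11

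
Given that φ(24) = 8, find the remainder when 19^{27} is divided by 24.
By Euler: 19^{8} ≡ 1 mod 24 since gcd(19, 24) = 1. 27 = 3×8 + 3. So 19^{27} ≡ 19^{3} ≡ 19 mod 24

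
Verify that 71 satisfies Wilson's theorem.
(70)! mod 71 = 70. Since this equals -1 (mod 71), Wilson confirms 71 is prime.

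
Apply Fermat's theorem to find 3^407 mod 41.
By Fermat: 3^{40} ≡ 1 mod 41. 407 ≡ 7 mod 40. So 3^{407} ≡ 3^{7} ≡ 14 mod 41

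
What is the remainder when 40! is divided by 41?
By Wilson's theorem, (40)! ≡ -1 ≡ 40 mod 41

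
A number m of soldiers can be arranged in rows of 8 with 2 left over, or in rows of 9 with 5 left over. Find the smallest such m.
M = 8 × 9 = 72. M₁ = 9, y₁ ≡ 1 mod 8. M₂ = 8, y₂ ≡ 8 mod 9. m = 2×9×1 + 5×8×8 ≡ 50 mod 72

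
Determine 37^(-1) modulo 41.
Since 41 is prime, by Fermat 37^(-1) ≡ 37^{39} ≡ 10 (mod 41). Verify: 37 × 10 = 370 ≡ 1 (mod 41)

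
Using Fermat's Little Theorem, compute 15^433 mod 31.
By Fermat: 15^{30} ≡ 1 (mod 31). 433 ≡ 13 (mod 30). So 15^{433} ≡ 15^{13} ≡ 27 (mod 31)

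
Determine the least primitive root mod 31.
g = 3. For each prime q|30: 3^{15}≡30, 3^{10}≡25, 3^{6}≡16, none ≡ 1, so ord_31(3) = 30 and 3 is a primitive root.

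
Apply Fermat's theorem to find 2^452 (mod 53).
By Fermat: 2^{52} ≡ 1 (mod 53). 452 ≡ 36 (mod 52). So 2^{452} ≡ 2^{36} ≡ 36 (mod 53)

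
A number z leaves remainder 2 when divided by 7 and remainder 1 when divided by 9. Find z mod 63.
M = 7 × 9 = 63. M₁ = 9, y₁ ≡ 4 mod 7. M₂ = 7, y₂ ≡ 4 mod 9. z = 2×9×4 + 1×7×4 ≡ 37 mod 63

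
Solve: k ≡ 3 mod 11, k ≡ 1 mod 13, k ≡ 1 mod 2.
M = 11 × 13 × 2 = 286. M₁ = 26, y₁ ≡ 3 mod 11. M₂ = 22, y₂ ≡ 3 mod 13. M₃ = 143, y₃ ≡ 1 mod 2. k = 3×26×3 + 1×22×3 + 1×143×1 ≡ 157 mod 286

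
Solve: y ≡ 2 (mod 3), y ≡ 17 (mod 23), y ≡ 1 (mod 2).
M = 3 × 23 × 2 = 138. M₁ = 46, y₁ ≡ 1 (mod 3). M₂ = 6, y₂ ≡ 4 (mod 23). M₃ = 69, y₃ ≡ 1 (mod 2). y = 2×46×1 + 17×6×4 + 1×69×1 ≡ 17 (mod 138)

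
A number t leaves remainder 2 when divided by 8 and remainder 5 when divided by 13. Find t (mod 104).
M = 8 × 13 = 104. M₁ = 13, y₁ ≡ 5 (mod 8). M₂ = 8, y₂ ≡ 5 (mod 13). t = 2×13×5 + 5×8×5 ≡ 18 (mod 104)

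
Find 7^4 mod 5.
7^{4} = 2401 ≡ 1 mod 5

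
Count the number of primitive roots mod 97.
There are φ(97-1) = φ(96) = 32 primitive roots modulo 97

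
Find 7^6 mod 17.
By repeated squaring mod 17: 7^{1}≡7, 7^{2}≡15, 7^{4}≡4. Then 7^{6} = 7^{4+2} ≡ 4 × 15 ≡ 9 mod 17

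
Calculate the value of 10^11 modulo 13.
By repeated squaring (mod 13): 10^{1}≡10, 10^{2}≡9, 10^{4}≡3, 10^{8}≡9. Then 10^{11} = 10^{8+2+1} ≡ 9 × 9 × 10 ≡ 4 (mod 13)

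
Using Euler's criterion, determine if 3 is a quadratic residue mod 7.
By Euler's criterion: 3^{3} ≡ 6 mod 7. Since this equals -1 (≡ 6), 3 is not a QR.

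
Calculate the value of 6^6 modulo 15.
By repeated squaring mod 15: 6^{1}≡6, 6^{2}≡6, 6^{4}≡6. Then 6^{6} = 6^{4+2} ≡ 6 × 6 ≡ 6 mod 15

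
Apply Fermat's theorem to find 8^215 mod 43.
By Fermat: 8^{42} ≡ 1 mod 43. 215 ≡ 5 mod 42. So 8^{215} ≡ 8^{5} ≡ 2 mod 43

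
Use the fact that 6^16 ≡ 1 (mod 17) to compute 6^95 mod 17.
By Fermat: 6^{16} ≡ 1 (mod 17). 95 = 5×16 + 15. So 6^{95} ≡ 6^{15} ≡ 3 (mod 17)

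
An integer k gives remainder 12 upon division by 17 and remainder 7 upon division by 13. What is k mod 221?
M = 17 × 13 = 221. M₁ = 13, y₁ ≡ 4 mod 17. M₂ = 17, y₂ ≡ 10 mod 13. k = 12×13×4 + 7×17×10 ≡ 46 mod 221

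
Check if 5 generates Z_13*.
5^{4} ≡ 1 mod 13 and 4 < 12, so ord_13(5) = 4 ≠ 12 and 5 is not a primitive root.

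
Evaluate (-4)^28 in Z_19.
Using Fermat: (-4)^{18} ≡ 1 (mod 19). 28 ≡ 10 (mod 18). So (-4)^{28} ≡ (-4)^{10} ≡ 4 (mod 19)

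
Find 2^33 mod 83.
By repeated squaring mod 83: 2^{1}≡2, 2^{2}≡4, 2^{4}≡16, 2^{8}≡7, 2^{16}≡49, 2^{32}≡77. Then 2^{33} = 2^{32+1} ≡ 77 × 2 ≡ 71 mod 83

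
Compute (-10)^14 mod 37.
By repeated squaring mod 37: (-10)^{1}≡27, (-10)^{2}≡26, (-10)^{4}≡10, (-10)^{8}≡26. Then (-10)^{14} = (-10)^{8+4+2} ≡ 26 × 10 × 26 ≡ 26 mod 37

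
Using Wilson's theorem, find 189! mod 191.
(190)! = (189)! × (190) ≡ -1 mod 191. So (189)! ≡ -1 × (190)^(-1) ≡ (-1)×(-1) = 1 mod 191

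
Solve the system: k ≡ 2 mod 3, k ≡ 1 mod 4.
M = 3 × 4 = 12. M₁ = 4, y₁ ≡ 1 mod 3. M₂ = 3, y₂ ≡ 3 mod 4. k = 2×4×1 + 1×3×3 ≡ 5 mod 12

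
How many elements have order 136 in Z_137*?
There are φ(137-1) = φ(136) = 64 primitive roots modulo 137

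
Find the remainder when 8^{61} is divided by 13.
By Fermat: 8^{12} ≡ 1 (mod 13). 61 = 5×12 + 1. So 8^{61} ≡ 8^{1} ≡ 8 (mod 13)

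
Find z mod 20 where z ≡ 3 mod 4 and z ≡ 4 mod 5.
M = 4 × 5 = 20. M₁ = 5, y₁ ≡ 1 mod 4. M₂ = 4, y₂ ≡ 4 mod 5. z = 3×5×1 + 4×4×4 ≡ 19 mod 20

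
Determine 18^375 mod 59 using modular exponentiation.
Using Fermat: 18^{58} ≡ 1 (mod 59). 375 ≡ 27 (mod 58). So 18^{375} ≡ 18^{27} ≡ 2 (mod 59)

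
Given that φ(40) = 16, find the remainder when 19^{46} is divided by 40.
By Euler: 19^{16} ≡ 1 mod 40 since gcd(19, 40) = 1. 46 = 2×16 + 14. So 19^{46} ≡ 19^{14} ≡ 1 mod 40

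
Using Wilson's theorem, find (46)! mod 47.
By Wilson's theorem, (46)! ≡ -1 ≡ 46 mod 47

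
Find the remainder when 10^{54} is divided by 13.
By Fermat: 10^{12} ≡ 1 mod 13. 54 = 4×12 + 6. So 10^{54} ≡ 10^{6} ≡ 1 mod 13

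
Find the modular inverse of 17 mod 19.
Since 19 is prime, by Fermat 17^(-1) ≡ 17^{17} ≡ 9 (mod 19). Verify: 17 × 9 = 153 ≡ 1 (mod 19)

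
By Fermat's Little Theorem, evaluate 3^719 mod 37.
By Fermat: 3^{36} ≡ 1 mod 37. 719 ≡ 35 mod 36. So 3^{719} ≡ 3^{35} ≡ 25 mod 37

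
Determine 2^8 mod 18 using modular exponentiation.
By repeated squaring (mod 18): 2^{1}≡2, 2^{2}≡4, 2^{4}≡16, 2^{8}≡4. So 2^{8} ≡ 4 (mod 18)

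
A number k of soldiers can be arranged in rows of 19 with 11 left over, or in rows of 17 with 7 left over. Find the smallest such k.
M = 19 × 17 = 323. M₁ = 17, y₁ ≡ 9 mod 19. M₂ = 19, y₂ ≡ 9 mod 17. k = 11×17×9 + 7×19×9 ≡ 296 mod 323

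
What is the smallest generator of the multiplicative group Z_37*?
g = 2. Powers: [2, 4, 8, 16, 32, 27, 17, 34, ...] generates all 36 non-zero residues.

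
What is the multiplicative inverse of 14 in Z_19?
Since 19 is prime, by Fermat 14^(-1) ≡ 14^{17} ≡ 15 (mod 19). Verify: 14 × 15 = 210 ≡ 1 (mod 19)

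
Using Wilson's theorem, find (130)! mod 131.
By Wilson's theorem, (130)! ≡ -1 ≡ 130 mod 131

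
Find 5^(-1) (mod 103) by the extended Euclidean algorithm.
Extended GCD: 5(-41) + 103(2) = 1. So 5^(-1) ≡ -41 ≡ 62 (mod 103). Verify: 5 × 62 = 310 ≡ 1 (mod 103)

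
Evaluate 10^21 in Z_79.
By repeated squaring mod 79: 10^{1}≡10, 10^{2}≡21, 10^{4}≡46, 10^{8}≡62, 10^{16}≡52. Then 10^{21} = 10^{16+4+1} ≡ 52 × 46 × 10 ≡ 62 mod 79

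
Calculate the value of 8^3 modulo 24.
8^{3} = 512 ≡ 8 mod 24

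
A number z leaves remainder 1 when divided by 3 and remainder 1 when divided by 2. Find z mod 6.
M = 3 × 2 = 6. M₁ = 2, y₁ ≡ 2 mod 3. M₂ = 3, y₂ ≡ 1 mod 2. z = 1×2×2 + 1×3×1 ≡ 1 mod 6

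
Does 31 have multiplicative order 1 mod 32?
Powers of 31 mod 32: 31^1≡31, 31^2≡1. 31^1≡31≢1, so ord ≠ 1. No, the actual order is 2.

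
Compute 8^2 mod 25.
8^{2} = 64 ≡ 14 mod 25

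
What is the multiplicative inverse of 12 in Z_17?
Since 17 is prime, by Fermat 12^(-1) ≡ 12^{15} ≡ 10 (mod 17). Verify: 12 × 10 = 120 ≡ 1 (mod 17)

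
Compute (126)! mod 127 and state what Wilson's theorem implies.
(126)! mod 127 = 126. Since this equals -1 mod 127, Wilson confirms 127 is prime.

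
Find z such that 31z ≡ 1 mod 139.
Since 139 is prime, by Fermat 31^(-1) ≡ 31^{137} ≡ 9 mod 139. Verify: 31 × 9 = 279 ≡ 1 mod 139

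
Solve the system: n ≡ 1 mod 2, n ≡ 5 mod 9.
M = 2 × 9 = 18. M₁ = 9, y₁ ≡ 1 mod 2. M₂ = 2, y₂ ≡ 5 mod 9. n = 1×9×1 + 5×2×5 ≡ 5 mod 18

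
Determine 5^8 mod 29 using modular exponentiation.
By repeated squaring (mod 29): 5^{1}≡5, 5^{2}≡25, 5^{4}≡16, 5^{8}≡24. So 5^{8} ≡ 24 (mod 29)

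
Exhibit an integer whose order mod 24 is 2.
23 has order 2 mod 24 since 23^{2} ≡ 1 (mod 24) and no smaller power works.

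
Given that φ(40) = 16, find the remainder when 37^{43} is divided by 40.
By Euler: 37^{16} ≡ 1 mod 40 since gcd(37, 40) = 1. 43 = 2×16 + 11. So 37^{43} ≡ 37^{11} ≡ 13 mod 40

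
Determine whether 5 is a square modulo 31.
By Euler's criterion: 5^{15} ≡ 1 mod 31. Since this equals 1, 5 is a QR.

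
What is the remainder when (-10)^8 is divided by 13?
By repeated squaring (mod 13): (-10)^{1}≡3, (-10)^{2}≡9, (-10)^{4}≡3, (-10)^{8}≡9. So (-10)^{8} ≡ 9 (mod 13)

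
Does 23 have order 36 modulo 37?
23^{12} ≡ 1 (mod 37) and 12 < 36, so ord_37(23) = 12 ≠ 36 and 23 is not a primitive root.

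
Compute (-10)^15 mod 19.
By repeated squaring mod 19: (-10)^{1}≡9, (-10)^{2}≡5, (-10)^{4}≡6, (-10)^{8}≡17. Then (-10)^{15} = (-10)^{8+4+2+1} ≡ 17 × 6 × 5 × 9 ≡ 11 mod 19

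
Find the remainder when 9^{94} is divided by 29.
By Fermat: 9^{28} ≡ 1 mod 29. 94 = 3×28 + 10. So 9^{94} ≡ 9^{10} ≡ 25 mod 29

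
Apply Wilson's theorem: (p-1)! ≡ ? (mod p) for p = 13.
By Wilson's theorem, (12)! ≡ -1 ≡ 12 mod 13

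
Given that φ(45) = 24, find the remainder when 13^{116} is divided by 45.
By Euler: 13^{24} ≡ 1 (mod 45) since gcd(13, 45) = 1. 116 = 4×24 + 20. So 13^{116} ≡ 13^{20} ≡ 16 (mod 45)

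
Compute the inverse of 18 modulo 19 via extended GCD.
Extended GCD: 18(-1) + 19(1) = 1. So 18^(-1) ≡ -1 ≡ 18 mod 19. Verify: 18 × 18 = 324 ≡ 1 mod 19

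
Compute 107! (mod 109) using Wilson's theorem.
(108)! = (107)! × (108) ≡ -1 (mod 109). So (107)! ≡ -1 × (108)^(-1) ≡ (-1)×(-1) = 1 (mod 109)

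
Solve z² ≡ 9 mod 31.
The square roots of 9 mod 31 are 28 and 3. Verify: 28² = 784 ≡ 9 mod 31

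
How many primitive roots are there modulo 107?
A prime p has φ(p-1) primitive roots; here φ(106) = 52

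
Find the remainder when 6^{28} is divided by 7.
By Fermat: 6^{6} ≡ 1 mod 7. 28 = 4×6 + 4. So 6^{28} ≡ 6^{4} ≡ 1 mod 7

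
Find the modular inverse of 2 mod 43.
Since 43 is prime, by Fermat 2^(-1) ≡ 2^{41} ≡ 22 mod 43. Verify: 2 × 22 = 44 ≡ 1 mod 43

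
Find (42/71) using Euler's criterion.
(42/71) = 42^{35} mod 71 = -1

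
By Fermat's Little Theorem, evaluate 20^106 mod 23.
By Fermat: 20^{22} ≡ 1 mod 23. 106 = 4×22 + 18. So 20^{106} ≡ 20^{18} ≡ 2 mod 23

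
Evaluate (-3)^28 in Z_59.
By repeated squaring (mod 59): (-3)^{1}≡56, (-3)^{2}≡9, (-3)^{4}≡22, (-3)^{8}≡12, (-3)^{16}≡26. Then (-3)^{28} = (-3)^{16+8+4} ≡ 26 × 12 × 22 ≡ 20 (mod 59)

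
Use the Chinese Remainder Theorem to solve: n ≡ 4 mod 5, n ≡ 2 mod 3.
M = 5 × 3 = 15. M₁ = 3, y₁ ≡ 2 mod 5. M₂ = 5, y₂ ≡ 2 mod 3. n = 4×3×2 + 2×5×2 ≡ 14 mod 15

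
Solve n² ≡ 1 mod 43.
The square roots of 1 mod 43 are 1 and 42. Verify: 1² = 1 ≡ 1 mod 43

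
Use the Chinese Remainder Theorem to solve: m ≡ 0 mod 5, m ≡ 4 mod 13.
M = 5 × 13 = 65. M₁ = 13, y₁ ≡ 2 mod 5. M₂ = 5, y₂ ≡ 8 mod 13. m = 0×13×2 + 4×5×8 ≡ 30 mod 65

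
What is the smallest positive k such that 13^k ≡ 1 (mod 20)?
Powers of 13 mod 20: 13^1≡13, 13^2≡9, 13^3≡17, 13^4≡1. So the order of 13 is 4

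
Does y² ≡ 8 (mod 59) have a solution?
By Euler's criterion: 8^{29} ≡ 58 (mod 59). Since this equals -1 (≡ 58), 8 is not a QR.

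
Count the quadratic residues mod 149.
Exactly half the non-zero residues mod a prime are QRs: (149-1)/2 = 74.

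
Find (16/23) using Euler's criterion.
(16/23) = 16^{11} mod 23 = 1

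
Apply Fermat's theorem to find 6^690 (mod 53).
By Fermat: 6^{52} ≡ 1 (mod 53). 690 ≡ 14 (mod 52). So 6^{690} ≡ 6^{14} ≡ 47 (mod 53)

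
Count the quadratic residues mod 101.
Exactly half the non-zero residues mod a prime are QRs: (101-1)/2 = 50.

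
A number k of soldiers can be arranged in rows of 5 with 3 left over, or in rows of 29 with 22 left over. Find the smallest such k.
M = 5 × 29 = 145. M₁ = 29, y₁ ≡ 4 (mod 5). M₂ = 5, y₂ ≡ 6 (mod 29). k = 3×29×4 + 22×5×6 ≡ 138 (mod 145)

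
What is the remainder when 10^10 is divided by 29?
By repeated squaring (mod 29): 10^{1}≡10, 10^{2}≡13, 10^{4}≡24, 10^{8}≡25. Then 10^{10} = 10^{8+2} ≡ 25 × 13 ≡ 6 (mod 29)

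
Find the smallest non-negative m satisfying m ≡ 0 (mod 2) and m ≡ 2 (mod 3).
M = 2 × 3 = 6. M₁ = 3, y₁ ≡ 1 (mod 2). M₂ = 2, y₂ ≡ 2 (mod 3). m = 0×3×1 + 2×2×2 ≡ 2 (mod 6)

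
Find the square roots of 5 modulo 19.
The square roots of 5 mod 19 are 9 and 10. Verify: 9² = 81 ≡ 5 mod 19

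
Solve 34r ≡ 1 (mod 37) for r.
Since 37 is prime, by Fermat 34^(-1) ≡ 34^{35} ≡ 12 (mod 37). Verify: 34 × 12 = 408 ≡ 1 (mod 37)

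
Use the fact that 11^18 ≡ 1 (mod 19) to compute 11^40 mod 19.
By Fermat: 11^{18} ≡ 1 (mod 19). 40 = 2×18 + 4. So 11^{40} ≡ 11^{4} ≡ 11 (mod 19)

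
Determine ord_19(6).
Powers of 6 mod 19: 6^1≡6, 6^2≡17, 6^3≡7, 6^4≡4, 6^5≡5, 6^6≡11, 6^7≡9, 6^8≡16, 6^9≡1. So the order of 6 is 9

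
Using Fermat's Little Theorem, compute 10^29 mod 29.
By Fermat: 10^{28} ≡ 1 mod 29. So 10^{29} = 10^{28} · 10^{1} ≡ 10^{1} ≡ 10 mod 29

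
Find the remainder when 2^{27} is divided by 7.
By Fermat: 2^{6} ≡ 1 (mod 7). 27 = 4×6 + 3. So 2^{27} ≡ 2^{3} ≡ 1 (mod 7)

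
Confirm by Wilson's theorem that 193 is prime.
(192)! mod 193 = 192. Since this equals -1 (mod 193), Wilson confirms 193 is prime.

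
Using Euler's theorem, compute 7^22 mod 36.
By Euler: 7^{12} ≡ 1 mod 36 since gcd(7, 36) = 1. 22 = 1×12 + 10. So 7^{22} ≡ 7^{10} ≡ 25 mod 36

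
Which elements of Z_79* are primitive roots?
There are φ(78) = 24 primitive roots mod 79: {3, 6, 7, 28, 29, 30, 34, 35, 37, 39, 43, 47, 48, 53, 54, 59, 60, 63, 66, 68, 70, 74, 75, 77}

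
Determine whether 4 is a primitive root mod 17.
4^{4} ≡ 1 (mod 17) and 4 < 16, so ord_17(4) = 4 ≠ 16 and 4 is not a primitive root.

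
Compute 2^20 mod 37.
By repeated squaring (mod 37): 2^{1}≡2, 2^{2}≡4, 2^{4}≡16, 2^{8}≡34, 2^{16}≡9. Then 2^{20} = 2^{16+4} ≡ 9 × 16 ≡ 33 (mod 37)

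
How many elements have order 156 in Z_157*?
There are φ(157-1) = φ(156) = 48 primitive roots modulo 157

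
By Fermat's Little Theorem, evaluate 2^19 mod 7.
By Fermat: 2^{6} ≡ 1 mod 7. 19 = 3×6 + 1. So 2^{19} ≡ 2^{1} ≡ 2 mod 7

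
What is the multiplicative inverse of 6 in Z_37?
Since 37 is prime, by Fermat 6^(-1) ≡ 6^{35} ≡ 31 mod 37. Verify: 6 × 31 = 186 ≡ 1 mod 37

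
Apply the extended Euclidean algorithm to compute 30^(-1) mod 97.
Extended GCD: 30(-42) + 97(13) = 1. So 30^(-1) ≡ -42 ≡ 55 (mod 97). Verify: 30 × 55 = 1650 ≡ 1 (mod 97)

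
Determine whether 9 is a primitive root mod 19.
9^{9} ≡ 1 (mod 19) and 9 < 18, so ord_19(9) = 9 ≠ 18 and 9 is not a primitive root.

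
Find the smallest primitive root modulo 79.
g = 3. For each prime q|78: 3^{39}≡78, 3^{26}≡23, 3^{6}≡18, none ≡ 1, so ord_79(3) = 78 and 3 is a primitive root.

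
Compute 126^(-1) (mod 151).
Since 151 is prime, by Fermat 126^(-1) ≡ 126^{149} ≡ 6 (mod 151). Verify: 126 × 6 = 756 ≡ 1 (mod 151)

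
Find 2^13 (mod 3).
Using Fermat: 2^{2} ≡ 1 (mod 3). 13 ≡ 1 (mod 2). So 2^{13} ≡ 2^{1} ≡ 2 (mod 3)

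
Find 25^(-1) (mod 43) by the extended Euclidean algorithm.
Extended GCD: 25(-12) + 43(7) = 1. So 25^(-1) ≡ -12 ≡ 31 (mod 43). Verify: 25 × 31 = 775 ≡ 1 (mod 43)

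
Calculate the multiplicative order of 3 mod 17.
Powers of 3 mod 17: 3^1≡3, 3^2≡9, 3^3≡10, 3^4≡13, 3^5≡5, 3^6≡15, 3^7≡11, 3^8≡16, 3^9≡14, 3^10≡8, 3^11≡7, 3^12≡4, 3^13≡12, 3^14≡2, 3^15≡6, 3^16≡1. Order = 16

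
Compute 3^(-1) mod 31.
Since 31 is prime, by Fermat 3^(-1) ≡ 3^{29} ≡ 21 mod 31. Verify: 3 × 21 = 63 ≡ 1 mod 31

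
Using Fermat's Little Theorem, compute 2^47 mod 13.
By Fermat: 2^{12} ≡ 1 (mod 13). 47 = 3×12 + 11. So 2^{47} ≡ 2^{11} ≡ 7 (mod 13)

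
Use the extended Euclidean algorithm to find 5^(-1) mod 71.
Extended GCD: 5(-14) + 71(1) = 1. So 5^(-1) ≡ -14 ≡ 57 (mod 71). Verify: 5 × 57 = 285 ≡ 1 (mod 71)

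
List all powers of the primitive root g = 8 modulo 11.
8^1, 8^2, ..., 8^{10} mod 11: [8, 9, 6, 4, 10, 3, 2, 5, 7, 1]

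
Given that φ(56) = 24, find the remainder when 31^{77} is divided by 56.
By Euler: 31^{24} ≡ 1 mod 56 since gcd(31, 56) = 1. 77 = 3×24 + 5. So 31^{77} ≡ 31^{5} ≡ 47 mod 56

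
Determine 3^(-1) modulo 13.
Since 13 is prime, by Fermat 3^(-1) ≡ 3^{11} ≡ 9 mod 13. Verify: 3 × 9 = 27 ≡ 1 mod 13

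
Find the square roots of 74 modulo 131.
The square roots of 74 mod 131 are 27 and 104. Verify: 27² = 729 ≡ 74 mod 131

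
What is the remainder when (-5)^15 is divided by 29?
By repeated squaring mod 29: (-5)^{1}≡24, (-5)^{2}≡25, (-5)^{4}≡16, (-5)^{8}≡24. Then (-5)^{15} = (-5)^{8+4+2+1} ≡ 24 × 16 × 25 × 24 ≡ 24 mod 29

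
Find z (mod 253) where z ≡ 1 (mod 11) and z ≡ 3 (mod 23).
M = 11 × 23 = 253. M₁ = 23, y₁ ≡ 1 (mod 11). M₂ = 11, y₂ ≡ 21 (mod 23). z = 1×23×1 + 3×11×21 ≡ 210 (mod 253)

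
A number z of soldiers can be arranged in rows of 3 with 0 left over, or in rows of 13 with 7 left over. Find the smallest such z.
M = 3 × 13 = 39. M₁ = 13, y₁ ≡ 1 mod 3. M₂ = 3, y₂ ≡ 9 mod 13. z = 0×13×1 + 7×3×9 ≡ 33 mod 39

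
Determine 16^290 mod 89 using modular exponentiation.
Using Fermat: 16^{88} ≡ 1 mod 89. 290 ≡ 26 mod 88. So 16^{290} ≡ 16^{26} ≡ 32 mod 89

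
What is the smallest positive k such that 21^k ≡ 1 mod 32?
Powers of 21 mod 32: 21^1≡21, 21^2≡25, 21^3≡13, 21^4≡17, 21^5≡5, 21^6≡9, 21^7≡29, 21^8≡1. ord_32(21) = 8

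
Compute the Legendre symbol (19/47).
(19/47) = 19^{23} mod 47 = -1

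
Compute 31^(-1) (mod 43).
Since 43 is prime, by Fermat 31^(-1) ≡ 31^{41} ≡ 25 (mod 43). Verify: 31 × 25 = 775 ≡ 1 (mod 43)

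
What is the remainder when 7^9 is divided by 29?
By repeated squaring (mod 29): 7^{1}≡7, 7^{2}≡20, 7^{4}≡23, 7^{8}≡7. Then 7^{9} = 7^{8+1} ≡ 7 × 7 ≡ 20 (mod 29)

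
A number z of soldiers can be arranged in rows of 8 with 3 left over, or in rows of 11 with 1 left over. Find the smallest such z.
M = 8 × 11 = 88. M₁ = 11, y₁ ≡ 3 (mod 8). M₂ = 8, y₂ ≡ 7 (mod 11). z = 3×11×3 + 1×8×7 ≡ 67 (mod 88)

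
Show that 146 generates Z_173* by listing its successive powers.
146^1, 146^2, ..., 146^{172} mod 173: [146, 37, 39, 158, 59, 137, 107, 52, 153, 21, 125, 85, 127, 31, 28, 109, 171, 54, 99, 95, 30, 55, 72, 132, 69, 40, 131, 96, 3, 92, 111, 117, 128, 4, 65, 148, 156, 113, 63, 29, 82, 35, 93, 84, 154, 167, 162, 124, 112, 90, 165, 43, 50, 34, 120, 47, 115, 9, 103, 160, 5, 38, 12, 22, 98, 122, 166, 16, 87, 73, 105, 106, 79, 116, 155, 140, 26, 163, 97, 149, 129, 150, 102, 14, 141, 172, 27, 136, 134, 15, 114, 36, 66, 121, 20, 152, 48, 88, 46, 142, 145, 64, 2, 119, 74, 78, 143, 118, 101, 41, 104, 133, 42, 77, 170, 81, 62, 56, 45, 169, 108, 25, 17, 60, 110, 144, 91, 138, 80, 89, 19, 6, 11, 49, 61, 83, 8, 130, 123, 139, 53, 126, 58, 164, 70, 13, 168, 135, 161, 151, 75, 51, 7, 157, 86, 100, 68, 67, 94, 57, 18, 33, 147, 10, 76, 24, 44, 23, 71, 159, 32, 1]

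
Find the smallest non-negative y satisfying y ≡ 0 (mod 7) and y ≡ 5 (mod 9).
M = 7 × 9 = 63. M₁ = 9, y₁ ≡ 4 (mod 7). M₂ = 7, y₂ ≡ 4 (mod 9). y = 0×9×4 + 5×7×4 ≡ 14 (mod 63)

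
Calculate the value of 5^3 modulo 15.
5^{3} = 125 ≡ 5 mod 15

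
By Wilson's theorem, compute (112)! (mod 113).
By Wilson's theorem, (112)! ≡ -1 ≡ 112 (mod 113)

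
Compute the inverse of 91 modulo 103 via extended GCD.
Extended GCD: 91(-43) + 103(38) = 1. So 91^(-1) ≡ -43 ≡ 60 (mod 103). Verify: 91 × 60 = 5460 ≡ 1 (mod 103)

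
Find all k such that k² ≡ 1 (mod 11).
The square roots of 1 mod 11 are 1 and 10. Verify: 1² = 1 ≡ 1 (mod 11)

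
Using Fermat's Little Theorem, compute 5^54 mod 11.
By Fermat: 5^{10} ≡ 1 mod 11. 54 = 5×10 + 4. So 5^{54} ≡ 5^{4} ≡ 9 mod 11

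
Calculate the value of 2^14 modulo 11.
Using Fermat: 2^{10} ≡ 1 mod 11. 14 ≡ 4 mod 10. So 2^{14} ≡ 2^{4} ≡ 5 mod 11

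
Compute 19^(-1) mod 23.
Since 23 is prime, by Fermat 19^(-1) ≡ 19^{21} ≡ 17 mod 23. Verify: 19 × 17 = 323 ≡ 1 mod 23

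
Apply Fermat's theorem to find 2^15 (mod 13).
By Fermat: 2^{12} ≡ 1 (mod 13). So 2^{15} = 2^{12} · 2^{3} ≡ 2^{3} ≡ 8 (mod 13)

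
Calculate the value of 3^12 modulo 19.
By repeated squaring (mod 19): 3^{1}≡3, 3^{2}≡9, 3^{4}≡5, 3^{8}≡6. Then 3^{12} = 3^{8+4} ≡ 6 × 5 ≡ 11 (mod 19)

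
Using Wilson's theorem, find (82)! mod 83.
By Wilson's theorem, (82)! ≡ -1 ≡ 82 mod 83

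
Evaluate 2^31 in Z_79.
By repeated squaring (mod 79): 2^{1}≡2, 2^{2}≡4, 2^{4}≡16, 2^{8}≡19, 2^{16}≡45. Then 2^{31} = 2^{16+8+4+2+1} ≡ 45 × 19 × 16 × 4 × 2 ≡ 25 (mod 79)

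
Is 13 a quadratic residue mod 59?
By Euler's criterion: 13^{29} ≡ 58 mod 59. Since this equals -1 (≡ 58), 13 is not a QR.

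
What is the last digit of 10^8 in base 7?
Using Fermat: 10^{6} ≡ 1 (mod 7). 8 ≡ 2 (mod 6). So 10^{8} ≡ 10^{2} ≡ 2 (mod 7)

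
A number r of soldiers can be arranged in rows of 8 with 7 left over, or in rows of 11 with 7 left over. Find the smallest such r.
M = 8 × 11 = 88. M₁ = 11, y₁ ≡ 3 mod 8. M₂ = 8, y₂ ≡ 7 mod 11. r = 7×11×3 + 7×8×7 ≡ 7 mod 88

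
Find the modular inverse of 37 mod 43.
Since 43 is prime, by Fermat 37^(-1) ≡ 37^{41} ≡ 7 mod 43. Verify: 37 × 7 = 259 ≡ 1 mod 43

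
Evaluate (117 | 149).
(117/149) = 117^{74} mod 149 = -1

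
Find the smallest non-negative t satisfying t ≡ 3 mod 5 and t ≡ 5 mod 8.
M = 5 × 8 = 40. M₁ = 8, y₁ ≡ 2 mod 5. M₂ = 5, y₂ ≡ 5 mod 8. t = 3×8×2 + 5×5×5 ≡ 13 mod 40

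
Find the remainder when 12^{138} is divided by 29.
By Fermat: 12^{28} ≡ 1 mod 29. 138 = 4×28 + 26. So 12^{138} ≡ 12^{26} ≡ 28 mod 29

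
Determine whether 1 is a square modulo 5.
By Euler's criterion: 1^{2} ≡ 1 mod 5. Since this equals 1, 1 is a QR.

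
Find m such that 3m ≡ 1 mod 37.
Since 37 is prime, by Fermat 3^(-1) ≡ 3^{35} ≡ 25 mod 37. Verify: 3 × 25 = 75 ≡ 1 mod 37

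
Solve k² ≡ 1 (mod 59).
The square roots of 1 mod 59 are 1 and 58. Verify: 1² = 1 ≡ 1 (mod 59)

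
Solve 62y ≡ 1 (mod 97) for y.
Since 97 is prime, by Fermat 62^(-1) ≡ 62^{95} ≡ 36 (mod 97). Verify: 62 × 36 = 2232 ≡ 1 (mod 97)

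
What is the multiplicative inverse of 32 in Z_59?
Since 59 is prime, by Fermat 32^(-1) ≡ 32^{57} ≡ 24 (mod 59). Verify: 32 × 24 = 768 ≡ 1 (mod 59)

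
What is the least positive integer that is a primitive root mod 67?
g = 2. For each prime q|66: 2^{33}≡66, 2^{22}≡37, 2^{6}≡64, none ≡ 1, so ord_67(2) = 66 and 2 is a primitive root.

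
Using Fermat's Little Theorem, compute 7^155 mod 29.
By Fermat: 7^{28} ≡ 1 mod 29. 155 = 5×28 + 15. So 7^{155} ≡ 7^{15} ≡ 7 mod 29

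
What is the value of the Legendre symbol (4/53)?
(4/53) = 4^{26} mod 53 = 1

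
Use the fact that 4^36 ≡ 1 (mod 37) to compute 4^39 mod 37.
By Fermat: 4^{36} ≡ 1 (mod 37). So 4^{39} = 4^{36} · 4^{3} ≡ 4^{3} ≡ 27 (mod 37)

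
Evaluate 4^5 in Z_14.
By repeated squaring (mod 14): 4^{1}≡4, 4^{2}≡2, 4^{4}≡4. Then 4^{5} = 4^{4+1} ≡ 4 × 4 ≡ 2 (mod 14)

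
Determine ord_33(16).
Powers of 16 mod 33: 16^1≡16, 16^2≡25, 16^3≡4, 16^4≡31, 16^5≡1. Order = 5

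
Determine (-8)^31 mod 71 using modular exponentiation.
By repeated squaring (mod 71): (-8)^{1}≡63, (-8)^{2}≡64, (-8)^{4}≡49, (-8)^{8}≡58, (-8)^{16}≡27. Then (-8)^{31} = (-8)^{16+8+4+2+1} ≡ 27 × 58 × 49 × 64 × 63 ≡ 42 (mod 71)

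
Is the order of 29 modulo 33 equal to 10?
Powers of 29 mod 33: 29^1≡29, 29^2≡16, 29^3≡2, 29^4≡25, 29^5≡32, 29^6≡4, 29^7≡17, 29^8≡31, 29^9≡8, 29^10≡1. First k with 29^k≡1 is k=10. Yes, ord_33(29) = 10.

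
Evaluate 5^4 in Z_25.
5^{4} = 625 ≡ 0 mod 25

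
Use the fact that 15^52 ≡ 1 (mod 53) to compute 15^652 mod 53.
By Fermat: 15^{52} ≡ 1 (mod 53). 652 ≡ 28 (mod 52). So 15^{652} ≡ 15^{28} ≡ 13 (mod 53)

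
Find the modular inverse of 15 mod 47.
Since 47 is prime, by Fermat 15^(-1) ≡ 15^{45} ≡ 22 mod 47. Verify: 15 × 22 = 330 ≡ 1 mod 47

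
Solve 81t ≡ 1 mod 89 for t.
Since 89 is prime, by Fermat 81^(-1) ≡ 81^{87} ≡ 11 mod 89. Verify: 81 × 11 = 891 ≡ 1 mod 89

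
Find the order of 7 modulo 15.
Powers of 7 mod 15: 7^1≡7, 7^2≡4, 7^3≡13, 7^4≡1. ord_15(7) = 4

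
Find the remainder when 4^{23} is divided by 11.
By Fermat: 4^{10} ≡ 1 mod 11. 23 = 2×10 + 3. So 4^{23} ≡ 4^{3} ≡ 9 mod 11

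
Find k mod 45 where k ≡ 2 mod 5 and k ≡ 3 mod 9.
M = 5 × 9 = 45. M₁ = 9, y₁ ≡ 4 mod 5. M₂ = 5, y₂ ≡ 2 mod 9. k = 2×9×4 + 3×5×2 ≡ 12 mod 45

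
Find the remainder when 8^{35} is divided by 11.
By Fermat: 8^{10} ≡ 1 (mod 11). 35 = 3×10 + 5. So 8^{35} ≡ 8^{5} ≡ 10 (mod 11)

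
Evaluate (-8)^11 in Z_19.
By repeated squaring mod 19: (-8)^{1}≡11, (-8)^{2}≡7, (-8)^{4}≡11, (-8)^{8}≡7. Then (-8)^{11} = (-8)^{8+2+1} ≡ 7 × 7 × 11 ≡ 7 mod 19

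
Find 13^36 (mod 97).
By repeated squaring (mod 97): 13^{1}≡13, 13^{2}≡72, 13^{4}≡43, 13^{8}≡6, 13^{16}≡36, 13^{32}≡35. Then 13^{36} = 13^{32+4} ≡ 35 × 43 ≡ 50 (mod 97)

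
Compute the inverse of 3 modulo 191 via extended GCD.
Extended GCD: 3(64) + 191(-1) = 1. So 3^(-1) ≡ 64 (mod 191). Verify: 3 × 64 = 192 ≡ 1 (mod 191)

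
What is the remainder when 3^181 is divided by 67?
Using Fermat: 3^{66} ≡ 1 mod 67. 181 ≡ 49 mod 66. So 3^{181} ≡ 3^{49} ≡ 42 mod 67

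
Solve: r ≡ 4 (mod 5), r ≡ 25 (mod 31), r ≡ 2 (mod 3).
M = 5 × 31 × 3 = 465. M₁ = 93, y₁ ≡ 2 (mod 5). M₂ = 15, y₂ ≡ 29 (mod 31). M₃ = 155, y₃ ≡ 2 (mod 3). r = 4×93×2 + 25×15×29 + 2×155×2 ≡ 149 (mod 465)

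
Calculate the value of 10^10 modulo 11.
Using Fermat: 10^{10} ≡ 1 mod 11. 10 ≡ 0 mod 10. So 10^{10} ≡ 10^{0} ≡ 1 mod 11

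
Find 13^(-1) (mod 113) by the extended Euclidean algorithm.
Extended GCD: 13(-26) + 113(3) = 1. So 13^(-1) ≡ -26 ≡ 87 (mod 113). Verify: 13 × 87 = 1131 ≡ 1 (mod 113)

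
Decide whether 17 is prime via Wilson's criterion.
(16)! mod 17 = 16. Since 16 ≡ -1 (mod 17), 17 is prime.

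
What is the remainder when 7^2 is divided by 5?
7^{2} = 49 ≡ 4 mod 5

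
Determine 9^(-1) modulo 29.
Since 29 is prime, by Fermat 9^(-1) ≡ 9^{27} ≡ 13 (mod 29). Verify: 9 × 13 = 117 ≡ 1 (mod 29)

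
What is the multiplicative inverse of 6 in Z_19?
Since 19 is prime, by Fermat 6^(-1) ≡ 6^{17} ≡ 16 mod 19. Verify: 6 × 16 = 96 ≡ 1 mod 19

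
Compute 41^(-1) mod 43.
Since 43 is prime, by Fermat 41^(-1) ≡ 41^{41} ≡ 21 mod 43. Verify: 41 × 21 = 861 ≡ 1 mod 43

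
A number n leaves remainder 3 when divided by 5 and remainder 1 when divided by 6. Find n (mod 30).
M = 5 × 6 = 30. M₁ = 6, y₁ ≡ 1 (mod 5). M₂ = 5, y₂ ≡ 5 (mod 6). n = 3×6×1 + 1×5×5 ≡ 13 (mod 30)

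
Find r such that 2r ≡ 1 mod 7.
Since 7 is prime, by Fermat 2^(-1) ≡ 2^{5} ≡ 4 mod 7. Verify: 2 × 4 = 8 ≡ 1 mod 7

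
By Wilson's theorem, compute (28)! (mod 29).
By Wilson's theorem, (28)! ≡ -1 ≡ 28 (mod 29)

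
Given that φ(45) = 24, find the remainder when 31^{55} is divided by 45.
By Euler: 31^{24} ≡ 1 (mod 45) since gcd(31, 45) = 1. 55 = 2×24 + 7. So 31^{55} ≡ 31^{7} ≡ 31 (mod 45)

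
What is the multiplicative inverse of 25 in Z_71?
Since 71 is prime, by Fermat 25^(-1) ≡ 25^{69} ≡ 54 (mod 71). Verify: 25 × 54 = 1350 ≡ 1 (mod 71)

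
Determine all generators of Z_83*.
There are φ(82) = 40 primitive roots mod 83: {2, 5, 6, 8, 13, 14, 15, 18, 19, 20, 22, 24, 32, 34, 35, 39, 42, 43, 45, 46, 47, 50, 52, 53, 54, 55, 56, 57, 58, 60, 62, 66, 67, 71, 72, 73, 74, 76, 79, 80}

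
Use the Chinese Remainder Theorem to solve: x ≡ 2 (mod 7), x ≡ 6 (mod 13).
M = 7 × 13 = 91. M₁ = 13, y₁ ≡ 6 (mod 7). M₂ = 7, y₂ ≡ 2 (mod 13). x = 2×13×6 + 6×7×2 ≡ 58 (mod 91)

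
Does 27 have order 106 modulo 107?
27^{53} ≡ 1 mod 107 and 53 < 106, so ord_107(27) = 53 ≠ 106 and 27 is not a primitive root.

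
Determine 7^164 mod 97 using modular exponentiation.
Using Fermat: 7^{96} ≡ 1 (mod 97). 164 ≡ 68 (mod 96). So 7^{164} ≡ 7^{68} ≡ 88 (mod 97)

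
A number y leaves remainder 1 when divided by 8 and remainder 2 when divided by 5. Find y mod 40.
M = 8 × 5 = 40. M₁ = 5, y₁ ≡ 5 mod 8. M₂ = 8, y₂ ≡ 2 mod 5. y = 1×5×5 + 2×8×2 ≡ 17 mod 40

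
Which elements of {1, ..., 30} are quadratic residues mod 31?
Quadratic residues modulo 31: {1, 2, 4, 5, 7, 8, 9, 10, 14, 16, 18, 19, 20, 25, 28}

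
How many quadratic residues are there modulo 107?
Exactly half the non-zero residues mod a prime are QRs: (107-1)/2 = 53.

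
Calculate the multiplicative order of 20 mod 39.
Powers of 20 mod 39: 20^1≡20, 20^2≡10, 20^3≡5, 20^4≡22, 20^5≡11, 20^6≡25, 20^7≡32, 20^8≡16, 20^9≡8, 20^10≡4, 20^11≡2, 20^12≡1. So the order of 20 is 12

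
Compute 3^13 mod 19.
By repeated squaring mod 19: 3^{1}≡3, 3^{2}≡9, 3^{4}≡5, 3^{8}≡6. Then 3^{13} = 3^{8+4+1} ≡ 6 × 5 × 3 ≡ 14 mod 19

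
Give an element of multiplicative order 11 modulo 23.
2 has order 11 mod 23 since 2^{11} ≡ 1 (mod 23) and no smaller power works.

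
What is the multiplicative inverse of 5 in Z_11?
Since 11 is prime, by Fermat 5^(-1) ≡ 5^{9} ≡ 9 (mod 11). Verify: 5 × 9 = 45 ≡ 1 (mod 11)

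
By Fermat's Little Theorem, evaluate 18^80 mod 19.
By Fermat: 18^{18} ≡ 1 (mod 19). 80 = 4×18 + 8. So 18^{80} ≡ 18^{8} ≡ 1 (mod 19)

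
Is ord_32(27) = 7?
Powers of 27 mod 32: 27^1≡27, 27^2≡25, 27^3≡3, 27^4≡17, 27^5≡11, 27^6≡9, 27^7≡19, 27^8≡1. 27^7≡19≢1, so ord ≠ 7. No, the actual order is 8.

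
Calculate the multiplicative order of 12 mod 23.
Powers of 12 mod 23: 12^1≡12, 12^2≡6, 12^3≡3, 12^4≡13, 12^5≡18, 12^6≡9, 12^7≡16, 12^8≡8, 12^9≡4, 12^10≡2, 12^11≡1. Order = 11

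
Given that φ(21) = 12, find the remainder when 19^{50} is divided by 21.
By Euler: 19^{12} ≡ 1 mod 21 since gcd(19, 21) = 1. 50 = 4×12 + 2. So 19^{50} ≡ 19^{2} ≡ 4 mod 21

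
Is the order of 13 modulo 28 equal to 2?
Powers of 13 mod 28: 13^1≡13, 13^2≡1. First k with 13^k≡1 is k=2. Yes, ord_28(13) = 2.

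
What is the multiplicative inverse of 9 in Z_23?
Since 23 is prime, by Fermat 9^(-1) ≡ 9^{21} ≡ 18 (mod 23). Verify: 9 × 18 = 162 ≡ 1 (mod 23)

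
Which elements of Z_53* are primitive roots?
There are φ(52) = 24 primitive roots mod 53: {2, 3, 5, 8, 12, 14, 18, 19, 20, 21, 22, 26, 27, 31, 32, 33, 34, 35, 39, 41, 45, 48, 50, 51}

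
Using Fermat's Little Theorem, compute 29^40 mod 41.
By Fermat's Little Theorem, 29^{40} ≡ 1 (mod 41) since 41 is prime and gcd(29, 41) = 1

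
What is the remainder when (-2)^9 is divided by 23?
By repeated squaring mod 23: (-2)^{1}≡21, (-2)^{2}≡4, (-2)^{4}≡16, (-2)^{8}≡3. Then (-2)^{9} = (-2)^{8+1} ≡ 3 × 21 ≡ 17 mod 23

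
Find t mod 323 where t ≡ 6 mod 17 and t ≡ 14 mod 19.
M = 17 × 19 = 323. M₁ = 19, y₁ ≡ 9 mod 17. M₂ = 17, y₂ ≡ 9 mod 19. t = 6×19×9 + 14×17×9 ≡ 261 mod 323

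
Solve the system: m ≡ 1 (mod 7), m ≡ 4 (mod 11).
M = 7 × 11 = 77. M₁ = 11, y₁ ≡ 2 (mod 7). M₂ = 7, y₂ ≡ 8 (mod 11). m = 1×11×2 + 4×7×8 ≡ 15 (mod 77)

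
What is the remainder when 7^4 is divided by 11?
7^{4} = 2401 ≡ 3 (mod 11)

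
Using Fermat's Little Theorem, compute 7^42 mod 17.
By Fermat: 7^{16} ≡ 1 (mod 17). 42 = 2×16 + 10. So 7^{42} ≡ 7^{10} ≡ 2 (mod 17)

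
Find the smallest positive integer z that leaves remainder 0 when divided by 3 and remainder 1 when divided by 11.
M = 3 × 11 = 33. M₁ = 11, y₁ ≡ 2 (mod 3). M₂ = 3, y₂ ≡ 4 (mod 11). z = 0×11×2 + 1×3×4 ≡ 12 (mod 33)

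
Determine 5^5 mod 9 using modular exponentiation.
By repeated squaring (mod 9): 5^{1}≡5, 5^{2}≡7, 5^{4}≡4. Then 5^{5} = 5^{4+1} ≡ 4 × 5 ≡ 2 (mod 9)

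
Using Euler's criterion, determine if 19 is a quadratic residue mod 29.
By Euler's criterion: 19^{14} ≡ 28 mod 29. Since this equals -1 (≡ 28), 19 is not a QR.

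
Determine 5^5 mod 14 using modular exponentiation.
By repeated squaring mod 14: 5^{1}≡5, 5^{2}≡11, 5^{4}≡9. Then 5^{5} = 5^{4+1} ≡ 9 × 5 ≡ 3 mod 14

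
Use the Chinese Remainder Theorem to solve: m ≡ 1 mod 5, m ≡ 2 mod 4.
M = 5 × 4 = 20. M₁ = 4, y₁ ≡ 4 mod 5. M₂ = 5, y₂ ≡ 1 mod 4. m = 1×4×4 + 2×5×1 ≡ 6 mod 20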